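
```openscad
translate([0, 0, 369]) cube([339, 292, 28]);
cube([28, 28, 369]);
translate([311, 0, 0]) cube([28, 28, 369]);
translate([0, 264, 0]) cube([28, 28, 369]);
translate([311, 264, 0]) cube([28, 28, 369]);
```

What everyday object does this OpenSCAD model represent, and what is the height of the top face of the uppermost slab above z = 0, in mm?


A stool. The seat height is 397 mm.

A 339×292×28 slab at z = 369 on four corner posts — a stool. The seat top is 369 + 28 = 397 mm.


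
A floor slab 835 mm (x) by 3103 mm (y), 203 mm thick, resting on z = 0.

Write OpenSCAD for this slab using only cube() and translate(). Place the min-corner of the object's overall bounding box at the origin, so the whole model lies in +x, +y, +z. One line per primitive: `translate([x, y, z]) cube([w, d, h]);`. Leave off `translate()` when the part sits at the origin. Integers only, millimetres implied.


cube([835, 3103, 203]);


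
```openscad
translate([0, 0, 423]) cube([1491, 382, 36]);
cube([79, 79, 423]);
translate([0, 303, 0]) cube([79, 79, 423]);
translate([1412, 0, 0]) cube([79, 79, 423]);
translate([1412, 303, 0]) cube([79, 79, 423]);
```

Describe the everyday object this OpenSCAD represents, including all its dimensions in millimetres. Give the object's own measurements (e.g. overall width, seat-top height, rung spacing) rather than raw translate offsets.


A bench: a 1491×382 mm seat slab, 36 mm thick, top at z = 459 mm, on four 79×79 mm square legs flush with the seat corners and standing on z = 0.


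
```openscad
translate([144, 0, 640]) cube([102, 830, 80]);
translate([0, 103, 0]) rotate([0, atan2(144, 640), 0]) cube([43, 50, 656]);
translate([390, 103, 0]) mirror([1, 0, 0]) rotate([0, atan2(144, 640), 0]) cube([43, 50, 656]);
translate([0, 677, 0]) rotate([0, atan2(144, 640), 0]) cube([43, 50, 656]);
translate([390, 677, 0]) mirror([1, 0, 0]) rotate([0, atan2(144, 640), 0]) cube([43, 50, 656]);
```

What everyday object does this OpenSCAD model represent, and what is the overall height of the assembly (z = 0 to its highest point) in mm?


A sawhorse. The overall height is 720 mm.

A beam across two mirrored pairs of raked legs — a sawhorse. The beam's underside is at z = 640 (matching the legs' vertical rise in atan2(144, 640)) and the beam is 80 mm tall, so its top is at 640 + 80 = 720 mm. The raked legs top out at the beam's underside, so that is the highest point.


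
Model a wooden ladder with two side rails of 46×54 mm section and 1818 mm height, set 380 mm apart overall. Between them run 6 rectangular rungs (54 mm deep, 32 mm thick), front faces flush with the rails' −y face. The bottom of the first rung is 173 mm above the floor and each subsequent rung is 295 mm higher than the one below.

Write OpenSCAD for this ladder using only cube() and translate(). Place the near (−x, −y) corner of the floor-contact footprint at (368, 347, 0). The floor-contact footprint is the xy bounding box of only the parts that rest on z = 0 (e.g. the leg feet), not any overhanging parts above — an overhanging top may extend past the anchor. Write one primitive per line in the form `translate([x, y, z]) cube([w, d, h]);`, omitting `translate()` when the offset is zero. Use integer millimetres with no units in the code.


translate([368, 347, 0]) cube([46, 54, 1818]);
translate([702, 347, 0]) cube([46, 54, 1818]);
translate([414, 347, 173]) cube([288, 54, 32]);
translate([414, 347, 468]) cube([288, 54, 32]);
translate([414, 347, 763]) cube([288, 54, 32]);
translate([414, 347, 1058]) cube([288, 54, 32]);
translate([414, 347, 1353]) cube([288, 54, 32]);
translate([414, 347, 1648]) cube([288, 54, 32]);


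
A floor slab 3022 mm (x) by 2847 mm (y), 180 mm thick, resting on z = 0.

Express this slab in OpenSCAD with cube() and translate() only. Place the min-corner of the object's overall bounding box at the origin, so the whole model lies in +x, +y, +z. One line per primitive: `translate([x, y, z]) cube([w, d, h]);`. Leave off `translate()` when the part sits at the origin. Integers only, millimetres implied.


cube([3022, 2847, 180]);


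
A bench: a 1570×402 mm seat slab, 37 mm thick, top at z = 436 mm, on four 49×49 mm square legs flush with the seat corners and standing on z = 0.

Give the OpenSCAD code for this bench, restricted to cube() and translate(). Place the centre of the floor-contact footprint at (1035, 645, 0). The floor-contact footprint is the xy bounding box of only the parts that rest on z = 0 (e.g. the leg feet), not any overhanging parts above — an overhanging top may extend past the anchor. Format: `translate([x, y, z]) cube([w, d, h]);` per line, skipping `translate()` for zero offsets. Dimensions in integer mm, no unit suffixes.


translate([250, 444, 399]) cube([1570, 402, 37]);
translate([250, 444, 0]) cube([49, 49, 399]);
translate([250, 797, 0]) cube([49, 49, 399]);
translate([1771, 444, 0]) cube([49, 49, 399]);
translate([1771, 797, 0]) cube([49, 49, 399]);


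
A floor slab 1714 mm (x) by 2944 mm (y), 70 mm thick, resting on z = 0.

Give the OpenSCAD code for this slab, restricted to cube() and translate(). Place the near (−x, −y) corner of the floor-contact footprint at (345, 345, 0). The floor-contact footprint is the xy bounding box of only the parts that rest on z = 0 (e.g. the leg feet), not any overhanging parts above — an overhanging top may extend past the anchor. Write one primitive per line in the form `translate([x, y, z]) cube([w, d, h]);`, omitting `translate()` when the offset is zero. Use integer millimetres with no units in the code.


translate([345, 345, 0]) cube([1714, 2944, 70]);


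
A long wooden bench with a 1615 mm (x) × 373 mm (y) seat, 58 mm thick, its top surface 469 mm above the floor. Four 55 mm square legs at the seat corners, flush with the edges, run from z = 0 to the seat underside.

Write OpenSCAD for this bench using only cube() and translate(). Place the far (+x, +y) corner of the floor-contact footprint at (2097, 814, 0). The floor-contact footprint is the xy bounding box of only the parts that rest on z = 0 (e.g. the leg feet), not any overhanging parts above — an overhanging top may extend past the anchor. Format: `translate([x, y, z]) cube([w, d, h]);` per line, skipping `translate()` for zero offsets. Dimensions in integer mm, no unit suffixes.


translate([482, 441, 411]) cube([1615, 373, 58]);
translate([482, 441, 0]) cube([55, 55, 411]);
translate([482, 759, 0]) cube([55, 55, 411]);
translate([2042, 441, 0]) cube([55, 55, 411]);
translate([2042, 759, 0]) cube([55, 55, 411]);


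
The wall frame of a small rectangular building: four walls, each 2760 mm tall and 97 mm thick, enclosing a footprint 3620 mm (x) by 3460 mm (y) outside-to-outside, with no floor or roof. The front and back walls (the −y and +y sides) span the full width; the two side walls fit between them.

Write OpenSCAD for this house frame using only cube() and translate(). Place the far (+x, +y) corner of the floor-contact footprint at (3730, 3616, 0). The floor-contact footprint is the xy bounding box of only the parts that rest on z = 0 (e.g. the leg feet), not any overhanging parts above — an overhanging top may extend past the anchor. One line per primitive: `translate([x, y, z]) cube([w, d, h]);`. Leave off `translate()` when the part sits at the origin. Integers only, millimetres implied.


translate([110, 156, 0]) cube([3620, 97, 2760]);
translate([110, 3519, 0]) cube([3620, 97, 2760]);
translate([110, 253, 0]) cube([97, 3266, 2760]);
translate([3633, 253, 0]) cube([97, 3266, 2760]);


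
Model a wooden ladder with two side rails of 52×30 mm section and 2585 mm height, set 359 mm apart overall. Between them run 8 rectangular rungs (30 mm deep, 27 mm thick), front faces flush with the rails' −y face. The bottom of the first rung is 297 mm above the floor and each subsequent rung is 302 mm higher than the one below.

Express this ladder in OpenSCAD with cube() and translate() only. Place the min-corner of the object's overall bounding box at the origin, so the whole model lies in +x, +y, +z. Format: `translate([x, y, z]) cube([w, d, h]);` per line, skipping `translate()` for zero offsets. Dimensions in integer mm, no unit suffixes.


cube([52, 30, 2585]);
translate([307, 0, 0]) cube([52, 30, 2585]);
translate([52, 0, 297]) cube([255, 30, 27]);
translate([52, 0, 599]) cube([255, 30, 27]);
translate([52, 0, 901]) cube([255, 30, 27]);
translate([52, 0, 1203]) cube([255, 30, 27]);
translate([52, 0, 1505]) cube([255, 30, 27]);
translate([52, 0, 1807]) cube([255, 30, 27]);
translate([52, 0, 2109]) cube([255, 30, 27]);
translate([52, 0, 2411]) cube([255, 30, 27]);


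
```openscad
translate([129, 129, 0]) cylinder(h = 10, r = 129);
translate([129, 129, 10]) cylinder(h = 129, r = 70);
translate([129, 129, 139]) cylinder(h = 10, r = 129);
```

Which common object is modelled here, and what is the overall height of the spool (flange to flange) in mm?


A spool. The overall height is 149 mm.

Three coaxial cylinders, large–small–large — a spool. Two 10 mm flanges and a 129 mm core give 10 + 129 + 10 = 149 mm.


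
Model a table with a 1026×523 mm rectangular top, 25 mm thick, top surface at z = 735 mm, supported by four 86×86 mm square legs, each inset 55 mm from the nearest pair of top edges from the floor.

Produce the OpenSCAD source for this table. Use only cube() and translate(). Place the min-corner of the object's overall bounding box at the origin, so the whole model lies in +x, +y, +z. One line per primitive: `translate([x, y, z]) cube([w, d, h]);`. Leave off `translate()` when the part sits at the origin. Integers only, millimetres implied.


translate([0, 0, 710]) cube([1026, 523, 25]);
translate([55, 55, 0]) cube([86, 86, 710]);
translate([885, 55, 0]) cube([86, 86, 710]);
translate([55, 382, 0]) cube([86, 86, 710]);
translate([885, 382, 0]) cube([86, 86, 710]);


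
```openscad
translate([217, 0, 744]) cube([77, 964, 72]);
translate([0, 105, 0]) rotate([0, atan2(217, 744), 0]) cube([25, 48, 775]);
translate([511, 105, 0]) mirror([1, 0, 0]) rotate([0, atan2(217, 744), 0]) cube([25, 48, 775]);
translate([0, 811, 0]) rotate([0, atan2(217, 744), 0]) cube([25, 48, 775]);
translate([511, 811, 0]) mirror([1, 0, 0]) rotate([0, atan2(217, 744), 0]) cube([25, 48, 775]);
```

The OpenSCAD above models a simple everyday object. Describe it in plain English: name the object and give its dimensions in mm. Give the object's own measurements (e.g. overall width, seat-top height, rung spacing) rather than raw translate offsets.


A sawhorse. A 77×964×72 mm beam (x, y, z) sits on two A-frame leg pairs. Each pair is two raked legs of 25×48 mm section (48 mm along y) splaying symmetrically in x. Each leg rises 744 mm vertically over 217 mm of horizontal reach and is 775 mm long along its own axis. Every leg's outer bottom edge rests on the floor and its outer top edge meets a bottom edge of the beam — the left legs (tilting toward +x) meet the beam's −x bottom edge, the right legs (their mirror images, tilting toward −x) meet its +x bottom edge — so the leg tops tuck under the beam, the beam's underside is 744 mm above the floor, and the feet are 511 mm apart outside-to-outside with the beam centred between them. The two leg pairs are set in 105 mm from either end of the beam.


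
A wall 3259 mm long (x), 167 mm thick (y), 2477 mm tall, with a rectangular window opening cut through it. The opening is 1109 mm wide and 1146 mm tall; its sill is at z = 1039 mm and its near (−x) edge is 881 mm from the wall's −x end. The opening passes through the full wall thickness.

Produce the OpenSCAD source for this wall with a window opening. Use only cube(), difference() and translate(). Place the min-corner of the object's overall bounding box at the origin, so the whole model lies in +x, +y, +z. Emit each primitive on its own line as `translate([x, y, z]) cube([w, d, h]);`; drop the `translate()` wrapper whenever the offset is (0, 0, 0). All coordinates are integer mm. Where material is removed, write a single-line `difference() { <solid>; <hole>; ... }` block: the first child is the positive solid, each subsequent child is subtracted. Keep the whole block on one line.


difference() { cube([3259, 167, 2477]); translate([881, 0, 1039]) cube([1109, 167, 1146]); }


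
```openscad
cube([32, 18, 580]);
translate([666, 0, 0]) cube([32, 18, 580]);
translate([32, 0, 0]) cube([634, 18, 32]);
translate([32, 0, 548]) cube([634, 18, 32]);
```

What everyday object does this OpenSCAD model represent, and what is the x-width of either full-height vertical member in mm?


A picture frame. The border width is 32 mm.

Four thin pieces enclosing a rectangular opening — a picture frame. The two full-height stiles are 580 mm tall; the top rail sits at z = 548 and is 32 mm tall, so the border above the opening is 580 − 548 = 32 mm, matching the stile x-width.


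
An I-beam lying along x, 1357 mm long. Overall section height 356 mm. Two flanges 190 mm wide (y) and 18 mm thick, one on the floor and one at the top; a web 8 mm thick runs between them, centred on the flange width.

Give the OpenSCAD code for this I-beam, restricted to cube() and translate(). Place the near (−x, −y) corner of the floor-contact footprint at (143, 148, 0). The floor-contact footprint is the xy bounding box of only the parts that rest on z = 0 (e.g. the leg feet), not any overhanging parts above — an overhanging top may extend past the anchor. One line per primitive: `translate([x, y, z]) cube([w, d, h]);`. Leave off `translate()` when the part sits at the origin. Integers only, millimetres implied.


translate([143, 148, 0]) cube([1357, 190, 18]);
translate([143, 239, 18]) cube([1357, 8, 320]);
translate([143, 148, 338]) cube([1357, 190, 18]);


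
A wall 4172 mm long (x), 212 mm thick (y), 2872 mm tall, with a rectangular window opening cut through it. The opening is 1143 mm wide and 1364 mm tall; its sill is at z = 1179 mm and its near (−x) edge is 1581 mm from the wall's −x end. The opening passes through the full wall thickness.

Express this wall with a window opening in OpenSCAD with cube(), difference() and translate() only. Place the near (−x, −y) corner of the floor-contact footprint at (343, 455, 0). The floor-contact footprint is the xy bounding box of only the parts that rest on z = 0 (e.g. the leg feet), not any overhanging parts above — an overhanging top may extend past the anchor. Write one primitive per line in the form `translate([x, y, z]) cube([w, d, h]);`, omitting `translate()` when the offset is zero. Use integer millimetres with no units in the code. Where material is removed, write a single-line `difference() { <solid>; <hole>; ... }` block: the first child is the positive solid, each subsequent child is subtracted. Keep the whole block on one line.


difference() { translate([343, 455, 0]) cube([4172, 212, 2872]); translate([1924, 455, 1179]) cube([1143, 212, 1364]); }


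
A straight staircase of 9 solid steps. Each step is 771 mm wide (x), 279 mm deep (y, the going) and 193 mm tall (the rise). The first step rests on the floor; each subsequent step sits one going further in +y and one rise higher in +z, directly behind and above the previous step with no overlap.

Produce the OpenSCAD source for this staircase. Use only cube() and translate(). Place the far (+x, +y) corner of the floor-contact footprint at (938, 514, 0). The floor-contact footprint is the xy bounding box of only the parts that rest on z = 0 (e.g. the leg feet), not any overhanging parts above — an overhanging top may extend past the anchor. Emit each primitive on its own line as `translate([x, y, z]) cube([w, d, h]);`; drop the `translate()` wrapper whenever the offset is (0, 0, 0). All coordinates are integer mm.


translate([167, 235, 0]) cube([771, 279, 193]);
translate([167, 514, 193]) cube([771, 279, 193]);
translate([167, 793, 386]) cube([771, 279, 193]);
translate([167, 1072, 579]) cube([771, 279, 193]);
translate([167, 1351, 772]) cube([771, 279, 193]);
translate([167, 1630, 965]) cube([771, 279, 193]);
translate([167, 1909, 1158]) cube([771, 279, 193]);
translate([167, 2188, 1351]) cube([771, 279, 193]);
translate([167, 2467, 1544]) cube([771, 279, 193]);


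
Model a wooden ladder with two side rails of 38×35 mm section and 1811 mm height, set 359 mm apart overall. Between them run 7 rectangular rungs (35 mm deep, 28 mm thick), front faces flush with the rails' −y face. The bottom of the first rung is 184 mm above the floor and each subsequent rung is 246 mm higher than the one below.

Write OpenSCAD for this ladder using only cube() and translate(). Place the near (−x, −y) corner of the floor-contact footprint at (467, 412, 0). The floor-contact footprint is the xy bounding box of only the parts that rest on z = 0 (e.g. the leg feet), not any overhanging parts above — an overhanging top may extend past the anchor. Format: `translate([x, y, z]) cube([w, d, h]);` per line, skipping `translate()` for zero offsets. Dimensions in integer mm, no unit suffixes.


translate([467, 412, 0]) cube([38, 35, 1811]);
translate([788, 412, 0]) cube([38, 35, 1811]);
translate([505, 412, 184]) cube([283, 35, 28]);
translate([505, 412, 430]) cube([283, 35, 28]);
translate([505, 412, 676]) cube([283, 35, 28]);
translate([505, 412, 922]) cube([283, 35, 28]);
translate([505, 412, 1168]) cube([283, 35, 28]);
translate([505, 412, 1414]) cube([283, 35, 28]);
translate([505, 412, 1660]) cube([283, 35, 28]);


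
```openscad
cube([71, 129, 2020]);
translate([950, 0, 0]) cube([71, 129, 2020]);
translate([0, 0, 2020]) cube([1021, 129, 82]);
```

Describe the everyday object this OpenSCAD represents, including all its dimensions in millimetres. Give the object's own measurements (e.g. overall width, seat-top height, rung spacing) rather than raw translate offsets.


A door frame. The clear opening is 879 mm wide and 2020 mm high. Two 71 mm wide jambs, 129 mm deep, stand either side of the opening from the floor to the top of the opening. A 82 mm thick head sits across the top of both jambs, spanning the full outside width of the frame.


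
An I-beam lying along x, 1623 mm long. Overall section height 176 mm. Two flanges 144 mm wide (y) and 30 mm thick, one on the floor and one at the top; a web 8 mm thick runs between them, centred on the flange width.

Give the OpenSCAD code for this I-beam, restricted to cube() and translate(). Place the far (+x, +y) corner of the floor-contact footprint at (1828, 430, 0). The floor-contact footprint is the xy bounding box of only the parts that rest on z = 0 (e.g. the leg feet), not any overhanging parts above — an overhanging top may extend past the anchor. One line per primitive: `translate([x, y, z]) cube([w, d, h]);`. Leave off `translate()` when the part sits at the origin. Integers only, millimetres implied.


translate([205, 286, 0]) cube([1623, 144, 30]);
translate([205, 354, 30]) cube([1623, 8, 116]);
translate([205, 286, 146]) cube([1623, 144, 30]);


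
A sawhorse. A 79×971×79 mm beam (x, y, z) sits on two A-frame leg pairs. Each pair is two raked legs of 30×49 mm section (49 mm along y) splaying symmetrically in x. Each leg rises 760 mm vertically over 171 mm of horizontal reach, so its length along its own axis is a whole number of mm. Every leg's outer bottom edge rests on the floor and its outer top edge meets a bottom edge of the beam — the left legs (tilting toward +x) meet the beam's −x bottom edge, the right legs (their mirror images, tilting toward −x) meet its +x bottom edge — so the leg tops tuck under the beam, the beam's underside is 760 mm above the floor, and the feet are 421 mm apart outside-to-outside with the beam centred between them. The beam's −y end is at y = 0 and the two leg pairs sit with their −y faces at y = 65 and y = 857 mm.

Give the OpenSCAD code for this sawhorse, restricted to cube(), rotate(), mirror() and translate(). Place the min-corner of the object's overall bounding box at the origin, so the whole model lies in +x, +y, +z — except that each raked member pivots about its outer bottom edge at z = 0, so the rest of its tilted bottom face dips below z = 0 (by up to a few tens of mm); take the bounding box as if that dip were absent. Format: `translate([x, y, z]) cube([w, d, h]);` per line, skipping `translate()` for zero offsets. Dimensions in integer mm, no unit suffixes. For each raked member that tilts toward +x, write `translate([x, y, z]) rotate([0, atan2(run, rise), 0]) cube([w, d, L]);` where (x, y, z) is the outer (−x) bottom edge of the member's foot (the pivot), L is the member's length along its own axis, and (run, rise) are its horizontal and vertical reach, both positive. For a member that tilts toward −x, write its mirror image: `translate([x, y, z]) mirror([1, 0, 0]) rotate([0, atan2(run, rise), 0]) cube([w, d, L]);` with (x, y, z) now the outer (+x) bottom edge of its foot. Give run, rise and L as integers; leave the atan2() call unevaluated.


// leg length = √(171² + 760²) = 779
// right-leg outer foot x = 2·171 + 79 = 421
// beam min-corner = (171, 0, 760)
translate([171, 0, 760]) cube([79, 971, 79]);
translate([0, 65, 0]) rotate([0, atan2(171, 760), 0]) cube([30, 49, 779]);
translate([421, 65, 0]) mirror([1, 0, 0]) rotate([0, atan2(171, 760), 0]) cube([30, 49, 779]);
translate([0, 857, 0]) rotate([0, atan2(171, 760), 0]) cube([30, 49, 779]);
translate([421, 857, 0]) mirror([1, 0, 0]) rotate([0, atan2(171, 760), 0]) cube([30, 49, 779]);


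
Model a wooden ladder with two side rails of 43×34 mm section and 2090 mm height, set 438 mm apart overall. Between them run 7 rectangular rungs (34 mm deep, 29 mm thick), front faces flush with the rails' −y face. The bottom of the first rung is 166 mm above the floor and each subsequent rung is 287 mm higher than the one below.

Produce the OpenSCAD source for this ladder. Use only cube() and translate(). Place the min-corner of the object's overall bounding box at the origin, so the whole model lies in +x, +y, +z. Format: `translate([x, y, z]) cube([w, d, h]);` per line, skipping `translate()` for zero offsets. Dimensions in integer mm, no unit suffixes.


cube([43, 34, 2090]);
translate([395, 0, 0]) cube([43, 34, 2090]);
translate([43, 0, 166]) cube([352, 34, 29]);
translate([43, 0, 453]) cube([352, 34, 29]);
translate([43, 0, 740]) cube([352, 34, 29]);
translate([43, 0, 1027]) cube([352, 34, 29]);
translate([43, 0, 1314]) cube([352, 34, 29]);
translate([43, 0, 1601]) cube([352, 34, 29]);
translate([43, 0, 1888]) cube([352, 34, 29]);


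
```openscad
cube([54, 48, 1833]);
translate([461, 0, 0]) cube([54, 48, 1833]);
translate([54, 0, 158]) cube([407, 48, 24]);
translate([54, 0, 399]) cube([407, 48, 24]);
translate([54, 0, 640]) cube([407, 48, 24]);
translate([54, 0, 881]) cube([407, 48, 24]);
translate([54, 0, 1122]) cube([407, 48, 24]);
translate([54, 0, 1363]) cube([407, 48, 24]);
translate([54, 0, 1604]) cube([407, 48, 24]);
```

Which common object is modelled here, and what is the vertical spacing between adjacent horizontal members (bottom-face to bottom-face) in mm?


A ladder. The rung spacing is 241 mm.

Two tall 54×48 posts with 7 short bars between them — a ladder. Adjacent rungs sit at z = 158 and z = 399, so the spacing is 399 − 158 = 241 mm.


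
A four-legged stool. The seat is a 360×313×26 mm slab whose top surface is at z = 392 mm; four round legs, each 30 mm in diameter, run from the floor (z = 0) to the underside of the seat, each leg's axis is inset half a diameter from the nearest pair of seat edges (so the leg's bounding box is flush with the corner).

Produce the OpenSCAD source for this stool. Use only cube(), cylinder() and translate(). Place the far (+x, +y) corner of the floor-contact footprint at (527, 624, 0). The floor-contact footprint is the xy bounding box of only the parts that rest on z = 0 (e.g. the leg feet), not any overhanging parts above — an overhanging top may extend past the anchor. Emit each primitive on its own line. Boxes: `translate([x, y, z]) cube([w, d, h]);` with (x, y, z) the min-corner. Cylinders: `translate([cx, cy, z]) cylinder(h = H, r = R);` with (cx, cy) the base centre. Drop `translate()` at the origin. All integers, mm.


translate([167, 311, 366]) cube([360, 313, 26]);
translate([182, 326, 0]) cylinder(h = 366, r = 15);
translate([512, 326, 0]) cylinder(h = 366, r = 15);
translate([182, 609, 0]) cylinder(h = 366, r = 15);
translate([512, 609, 0]) cylinder(h = 366, r = 15);


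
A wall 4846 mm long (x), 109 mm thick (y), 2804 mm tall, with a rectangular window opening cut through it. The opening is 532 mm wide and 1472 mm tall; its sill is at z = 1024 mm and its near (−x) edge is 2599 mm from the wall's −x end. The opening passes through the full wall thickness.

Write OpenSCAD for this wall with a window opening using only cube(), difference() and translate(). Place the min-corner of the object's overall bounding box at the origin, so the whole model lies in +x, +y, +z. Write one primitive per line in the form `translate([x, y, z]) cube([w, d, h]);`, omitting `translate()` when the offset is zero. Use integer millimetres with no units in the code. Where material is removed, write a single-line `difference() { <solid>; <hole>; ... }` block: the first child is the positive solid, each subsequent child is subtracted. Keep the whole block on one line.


difference() { cube([4846, 109, 2804]); translate([2599, 0, 1024]) cube([532, 109, 1472]); }


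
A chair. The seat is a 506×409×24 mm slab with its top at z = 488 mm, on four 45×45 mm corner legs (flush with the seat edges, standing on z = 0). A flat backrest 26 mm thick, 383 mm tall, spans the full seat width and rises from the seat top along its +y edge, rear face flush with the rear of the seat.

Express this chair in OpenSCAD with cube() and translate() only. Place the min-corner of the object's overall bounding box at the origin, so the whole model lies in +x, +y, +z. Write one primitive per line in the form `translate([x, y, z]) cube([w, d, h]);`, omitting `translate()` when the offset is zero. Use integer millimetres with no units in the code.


// leg_h = 488 - 24 = 464
translate([0, 0, 464]) cube([506, 409, 24]);
cube([45, 45, 464]);
translate([461, 0, 0]) cube([45, 45, 464]);
translate([0, 364, 0]) cube([45, 45, 464]);
translate([461, 364, 0]) cube([45, 45, 464]);
translate([0, 383, 488]) cube([506, 26, 383]);


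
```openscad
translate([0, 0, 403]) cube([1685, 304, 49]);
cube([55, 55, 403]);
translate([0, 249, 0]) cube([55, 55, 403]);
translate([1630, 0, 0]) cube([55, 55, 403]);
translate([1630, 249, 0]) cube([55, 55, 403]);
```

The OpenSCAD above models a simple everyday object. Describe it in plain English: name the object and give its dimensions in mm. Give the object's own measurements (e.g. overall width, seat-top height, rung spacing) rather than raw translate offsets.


A bench: a 1685×304 mm seat slab, 49 mm thick, top at z = 452 mm, on four 55×55 mm square legs flush with the seat corners and standing on z = 0.


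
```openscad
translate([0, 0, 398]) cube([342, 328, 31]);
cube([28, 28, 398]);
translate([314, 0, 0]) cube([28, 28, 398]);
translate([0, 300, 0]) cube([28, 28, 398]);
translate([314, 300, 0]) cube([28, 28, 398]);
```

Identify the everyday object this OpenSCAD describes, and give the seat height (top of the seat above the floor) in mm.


A stool. The seat height is 429 mm.

A 342×328×31 slab at z = 398 on four corner posts — a stool. The seat top is 398 + 31 = 429 mm.


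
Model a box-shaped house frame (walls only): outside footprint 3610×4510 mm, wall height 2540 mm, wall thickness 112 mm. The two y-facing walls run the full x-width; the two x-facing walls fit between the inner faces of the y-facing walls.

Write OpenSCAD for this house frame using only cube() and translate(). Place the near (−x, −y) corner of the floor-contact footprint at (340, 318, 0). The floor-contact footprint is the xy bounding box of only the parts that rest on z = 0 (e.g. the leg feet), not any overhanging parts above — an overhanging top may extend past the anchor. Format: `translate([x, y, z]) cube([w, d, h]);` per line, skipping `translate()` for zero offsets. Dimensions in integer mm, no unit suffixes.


translate([340, 318, 0]) cube([3610, 112, 2540]);
translate([340, 4716, 0]) cube([3610, 112, 2540]);
translate([340, 430, 0]) cube([112, 4286, 2540]);
translate([3838, 430, 0]) cube([112, 4286, 2540]);


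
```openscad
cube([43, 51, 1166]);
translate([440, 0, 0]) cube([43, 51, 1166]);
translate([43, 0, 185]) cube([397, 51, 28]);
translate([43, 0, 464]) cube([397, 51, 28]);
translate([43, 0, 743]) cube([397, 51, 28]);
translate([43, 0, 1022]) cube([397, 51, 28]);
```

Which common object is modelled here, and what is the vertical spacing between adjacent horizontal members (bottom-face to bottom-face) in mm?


A ladder. The rung spacing is 279 mm.

Two tall 43×51 posts with 4 short bars between them — a ladder. Adjacent rungs sit at z = 185 and z = 464, so the spacing is 464 − 185 = 279 mm.


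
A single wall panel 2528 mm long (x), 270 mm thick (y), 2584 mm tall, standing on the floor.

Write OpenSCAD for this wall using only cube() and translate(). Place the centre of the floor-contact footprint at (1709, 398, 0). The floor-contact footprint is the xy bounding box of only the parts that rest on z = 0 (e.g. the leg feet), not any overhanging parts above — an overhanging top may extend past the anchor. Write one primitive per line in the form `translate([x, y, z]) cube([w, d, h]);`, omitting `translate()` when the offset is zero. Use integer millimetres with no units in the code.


translate([445, 263, 0]) cube([2528, 270, 2584]);


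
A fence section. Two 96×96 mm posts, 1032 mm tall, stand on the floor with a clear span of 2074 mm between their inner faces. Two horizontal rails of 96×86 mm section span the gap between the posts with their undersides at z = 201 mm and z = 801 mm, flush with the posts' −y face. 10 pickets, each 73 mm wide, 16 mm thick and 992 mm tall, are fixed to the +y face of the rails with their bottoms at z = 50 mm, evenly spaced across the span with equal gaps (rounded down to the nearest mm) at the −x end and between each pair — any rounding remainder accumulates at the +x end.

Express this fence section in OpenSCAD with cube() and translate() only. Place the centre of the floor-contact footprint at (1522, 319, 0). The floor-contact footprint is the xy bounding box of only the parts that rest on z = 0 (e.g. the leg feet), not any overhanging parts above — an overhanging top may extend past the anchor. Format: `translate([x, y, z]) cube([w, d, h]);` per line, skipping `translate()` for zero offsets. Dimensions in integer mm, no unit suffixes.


translate([389, 271, 0]) cube([96, 96, 1032]);
translate([2559, 271, 0]) cube([96, 96, 1032]);
translate([485, 271, 201]) cube([2074, 96, 86]);
translate([485, 271, 801]) cube([2074, 96, 86]);
translate([607, 367, 50]) cube([73, 16, 992]);
translate([802, 367, 50]) cube([73, 16, 992]);
translate([997, 367, 50]) cube([73, 16, 992]);
translate([1192, 367, 50]) cube([73, 16, 992]);
translate([1387, 367, 50]) cube([73, 16, 992]);
translate([1582, 367, 50]) cube([73, 16, 992]);
translate([1777, 367, 50]) cube([73, 16, 992]);
translate([1972, 367, 50]) cube([73, 16, 992]);
translate([2167, 367, 50]) cube([73, 16, 992]);
translate([2362, 367, 50]) cube([73, 16, 992]);


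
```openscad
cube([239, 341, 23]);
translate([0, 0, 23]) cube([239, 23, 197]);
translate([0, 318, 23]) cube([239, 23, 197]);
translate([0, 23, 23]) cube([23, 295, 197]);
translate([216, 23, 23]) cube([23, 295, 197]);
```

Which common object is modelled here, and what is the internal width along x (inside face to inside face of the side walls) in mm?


An open box. The internal width is 193 mm.

A 239×341 base slab with four walls standing on it — an open box. The base is 239 mm wide and the walls are 23 mm thick, so the internal width is 239 − 2 × 23 = 193 mm.


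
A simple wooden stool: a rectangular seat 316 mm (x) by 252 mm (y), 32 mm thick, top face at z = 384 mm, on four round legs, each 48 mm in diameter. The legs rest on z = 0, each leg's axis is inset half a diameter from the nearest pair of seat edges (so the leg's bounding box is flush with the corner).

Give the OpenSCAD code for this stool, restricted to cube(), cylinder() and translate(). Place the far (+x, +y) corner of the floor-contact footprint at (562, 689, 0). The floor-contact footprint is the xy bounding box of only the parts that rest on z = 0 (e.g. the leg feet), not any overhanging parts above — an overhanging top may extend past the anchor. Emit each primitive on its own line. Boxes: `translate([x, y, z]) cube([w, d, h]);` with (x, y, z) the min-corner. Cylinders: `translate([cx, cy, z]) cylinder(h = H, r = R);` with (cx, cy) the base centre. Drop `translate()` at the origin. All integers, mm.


// leg_h = 384 - 32 = 352
translate([246, 437, 352]) cube([316, 252, 32]);
translate([270, 461, 0]) cylinder(h = 352, r = 24);
translate([538, 461, 0]) cylinder(h = 352, r = 24);
translate([270, 665, 0]) cylinder(h = 352, r = 24);
translate([538, 665, 0]) cylinder(h = 352, r = 24);


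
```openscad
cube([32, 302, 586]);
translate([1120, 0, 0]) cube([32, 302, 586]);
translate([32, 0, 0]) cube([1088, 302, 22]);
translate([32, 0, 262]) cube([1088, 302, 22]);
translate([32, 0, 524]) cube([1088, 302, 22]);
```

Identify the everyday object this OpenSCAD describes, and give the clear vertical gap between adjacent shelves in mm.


A bookshelf. The clear shelf gap is 240 mm.

Two tall side panels with 3 horizontal boards between them — a bookshelf. The first two shelf undersides are at z = 0 and z = 262; with shelf thickness 22, the clear gap is 262 − 0 − 22 = 240 mm.


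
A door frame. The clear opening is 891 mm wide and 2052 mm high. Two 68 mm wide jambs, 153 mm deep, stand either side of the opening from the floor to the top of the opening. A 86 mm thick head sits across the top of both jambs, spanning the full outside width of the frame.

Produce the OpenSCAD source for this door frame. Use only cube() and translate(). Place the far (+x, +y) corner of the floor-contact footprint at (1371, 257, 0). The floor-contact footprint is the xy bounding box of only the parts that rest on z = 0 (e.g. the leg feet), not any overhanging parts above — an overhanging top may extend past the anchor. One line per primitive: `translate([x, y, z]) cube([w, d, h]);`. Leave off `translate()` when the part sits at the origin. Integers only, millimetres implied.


translate([344, 104, 0]) cube([68, 153, 2052]);
translate([1303, 104, 0]) cube([68, 153, 2052]);
translate([344, 104, 2052]) cube([1027, 153, 86]);


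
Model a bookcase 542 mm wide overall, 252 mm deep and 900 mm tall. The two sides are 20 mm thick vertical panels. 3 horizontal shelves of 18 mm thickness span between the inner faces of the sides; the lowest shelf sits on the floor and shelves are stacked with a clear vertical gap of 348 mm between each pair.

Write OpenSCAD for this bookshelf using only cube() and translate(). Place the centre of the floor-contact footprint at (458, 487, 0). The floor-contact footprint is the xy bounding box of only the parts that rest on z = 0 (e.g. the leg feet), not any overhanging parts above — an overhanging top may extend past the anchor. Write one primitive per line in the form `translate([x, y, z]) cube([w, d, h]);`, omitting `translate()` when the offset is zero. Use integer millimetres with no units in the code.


translate([187, 361, 0]) cube([20, 252, 900]);
translate([709, 361, 0]) cube([20, 252, 900]);
translate([207, 361, 0]) cube([502, 252, 18]);
translate([207, 361, 366]) cube([502, 252, 18]);
translate([207, 361, 732]) cube([502, 252, 18]);


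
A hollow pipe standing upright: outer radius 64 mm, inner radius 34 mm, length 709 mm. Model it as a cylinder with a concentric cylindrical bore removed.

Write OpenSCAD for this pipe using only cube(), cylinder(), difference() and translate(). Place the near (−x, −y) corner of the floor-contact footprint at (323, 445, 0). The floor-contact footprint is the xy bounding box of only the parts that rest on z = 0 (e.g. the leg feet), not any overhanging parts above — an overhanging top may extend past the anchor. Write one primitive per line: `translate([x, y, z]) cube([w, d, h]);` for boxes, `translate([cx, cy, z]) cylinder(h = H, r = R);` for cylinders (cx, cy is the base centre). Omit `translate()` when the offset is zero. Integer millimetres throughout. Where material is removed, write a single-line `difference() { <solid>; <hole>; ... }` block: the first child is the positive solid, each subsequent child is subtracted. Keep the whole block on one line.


difference() { translate([387, 509, 0]) cylinder(h = 709, r = 64); translate([387, 509, 0]) cylinder(h = 709, r = 34); }


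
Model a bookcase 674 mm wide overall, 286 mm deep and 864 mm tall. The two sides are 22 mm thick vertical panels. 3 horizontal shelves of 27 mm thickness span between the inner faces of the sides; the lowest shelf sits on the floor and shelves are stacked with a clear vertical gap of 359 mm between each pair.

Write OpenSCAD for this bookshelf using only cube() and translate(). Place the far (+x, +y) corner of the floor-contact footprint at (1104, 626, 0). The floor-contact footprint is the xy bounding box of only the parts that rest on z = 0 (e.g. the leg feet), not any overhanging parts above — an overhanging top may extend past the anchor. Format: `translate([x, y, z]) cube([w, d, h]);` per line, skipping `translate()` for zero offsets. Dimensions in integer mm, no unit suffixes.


translate([430, 340, 0]) cube([22, 286, 864]);
translate([1082, 340, 0]) cube([22, 286, 864]);
translate([452, 340, 0]) cube([630, 286, 27]);
translate([452, 340, 386]) cube([630, 286, 27]);
translate([452, 340, 772]) cube([630, 286, 27]);


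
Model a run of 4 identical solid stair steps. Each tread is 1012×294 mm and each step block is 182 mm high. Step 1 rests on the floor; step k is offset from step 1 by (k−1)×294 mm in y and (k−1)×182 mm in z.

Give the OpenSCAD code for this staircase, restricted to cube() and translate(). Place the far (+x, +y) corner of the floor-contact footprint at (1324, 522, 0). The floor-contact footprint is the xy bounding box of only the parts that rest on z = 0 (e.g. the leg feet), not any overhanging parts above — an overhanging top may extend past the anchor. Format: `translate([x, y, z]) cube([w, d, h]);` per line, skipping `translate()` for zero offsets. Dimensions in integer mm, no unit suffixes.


translate([312, 228, 0]) cube([1012, 294, 182]);
translate([312, 522, 182]) cube([1012, 294, 182]);
translate([312, 816, 364]) cube([1012, 294, 182]);
translate([312, 1110, 546]) cube([1012, 294, 182]);


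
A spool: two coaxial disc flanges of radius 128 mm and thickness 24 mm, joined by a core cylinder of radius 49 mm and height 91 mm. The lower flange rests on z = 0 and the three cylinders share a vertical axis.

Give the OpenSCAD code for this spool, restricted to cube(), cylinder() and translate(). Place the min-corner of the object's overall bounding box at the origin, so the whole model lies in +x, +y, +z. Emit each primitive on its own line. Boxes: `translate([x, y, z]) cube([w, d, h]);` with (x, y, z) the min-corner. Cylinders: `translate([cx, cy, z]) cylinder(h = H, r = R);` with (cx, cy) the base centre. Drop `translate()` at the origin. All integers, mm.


translate([128, 128, 0]) cylinder(h = 24, r = 128);
translate([128, 128, 24]) cylinder(h = 91, r = 49);
translate([128, 128, 115]) cylinder(h = 24, r = 128);


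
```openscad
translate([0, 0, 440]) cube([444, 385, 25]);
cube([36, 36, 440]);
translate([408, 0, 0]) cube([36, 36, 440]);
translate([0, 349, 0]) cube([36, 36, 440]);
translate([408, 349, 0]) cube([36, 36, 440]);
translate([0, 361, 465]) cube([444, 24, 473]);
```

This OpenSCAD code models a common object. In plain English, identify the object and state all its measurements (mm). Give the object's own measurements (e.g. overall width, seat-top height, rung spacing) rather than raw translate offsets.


A chair. The seat is a 444×385×25 mm slab with its top at z = 465 mm, on four 36×36 mm corner legs (flush with the seat edges, standing on z = 0). A flat backrest 24 mm thick, 473 mm tall, spans the full seat width and rises from the seat top along its +y edge, rear face flush with the rear of the seat.
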